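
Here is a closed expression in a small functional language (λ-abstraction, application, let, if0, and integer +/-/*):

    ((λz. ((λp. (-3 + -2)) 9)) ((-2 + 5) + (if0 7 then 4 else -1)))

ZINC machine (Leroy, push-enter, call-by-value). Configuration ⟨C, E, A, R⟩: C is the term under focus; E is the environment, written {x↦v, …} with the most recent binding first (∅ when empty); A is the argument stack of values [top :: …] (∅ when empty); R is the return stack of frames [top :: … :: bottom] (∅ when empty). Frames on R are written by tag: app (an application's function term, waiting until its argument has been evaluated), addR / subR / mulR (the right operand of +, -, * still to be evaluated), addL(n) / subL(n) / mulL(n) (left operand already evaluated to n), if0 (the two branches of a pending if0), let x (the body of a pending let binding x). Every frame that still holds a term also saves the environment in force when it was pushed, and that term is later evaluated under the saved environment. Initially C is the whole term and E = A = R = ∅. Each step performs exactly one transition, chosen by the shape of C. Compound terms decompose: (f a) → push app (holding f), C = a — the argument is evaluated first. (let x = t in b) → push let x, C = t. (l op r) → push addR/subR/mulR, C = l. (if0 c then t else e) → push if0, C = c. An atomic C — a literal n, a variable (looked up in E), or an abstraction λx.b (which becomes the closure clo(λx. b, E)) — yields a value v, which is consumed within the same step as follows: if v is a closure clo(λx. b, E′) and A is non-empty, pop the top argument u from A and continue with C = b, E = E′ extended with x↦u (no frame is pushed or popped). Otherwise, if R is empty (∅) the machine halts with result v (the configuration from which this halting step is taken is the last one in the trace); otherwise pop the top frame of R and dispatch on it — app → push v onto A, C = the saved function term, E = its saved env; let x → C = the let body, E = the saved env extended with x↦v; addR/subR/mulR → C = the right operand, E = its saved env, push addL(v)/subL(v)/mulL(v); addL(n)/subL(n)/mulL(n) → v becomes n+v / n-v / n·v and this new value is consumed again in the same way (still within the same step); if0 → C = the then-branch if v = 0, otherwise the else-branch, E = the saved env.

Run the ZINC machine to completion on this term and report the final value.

Answer: -5

Execution trace:
0. <C=((λz. ((λp. (-3 + -2)) 9)) ((-2 + 5) + (if0 7 then 4 else -1))), E=∅, A=∅, R=∅>
1. <C=((-2 + 5) + (if0 7 then 4 else -1)), E=∅, A=∅, R=[app]>
2. <C=(-2 + 5), E=∅, A=∅, R=[addR :: app]>
3. <C=-2, E=∅, A=∅, R=[addR :: addR :: app]>
4. <C=5, E=∅, A=∅, R=[addL(-2) :: addR :: app]>
5. <C=(if0 7 then 4 else -1), E=∅, A=∅, R=[addL(3) :: app]>
6. <C=7, E=∅, A=∅, R=[if0 :: addL(3) :: app]>
7. <C=-1, E=∅, A=∅, R=[addL(3) :: app]>
8. <C=(λz. ((λp. (-3 + -2)) 9)), E=∅, A=[2], R=∅>
9. <C=((λp. (-3 + -2)) 9), E={z↦2}, A=∅, R=∅>
10. <C=9, E={z↦2}, A=∅, R=[app]>
11. <C=(λp. (-3 + -2)), E={z↦2}, A=[9], R=∅>
12. <C=(-3 + -2), E={p↦9, z↦2}, A=∅, R=∅>
13. <C=-3, E={p↦9, z↦2}, A=∅, R=[addR]>
14. <C=-2, E={p↦9, z↦2}, A=∅, R=[addL(-3)]>
→ final value -5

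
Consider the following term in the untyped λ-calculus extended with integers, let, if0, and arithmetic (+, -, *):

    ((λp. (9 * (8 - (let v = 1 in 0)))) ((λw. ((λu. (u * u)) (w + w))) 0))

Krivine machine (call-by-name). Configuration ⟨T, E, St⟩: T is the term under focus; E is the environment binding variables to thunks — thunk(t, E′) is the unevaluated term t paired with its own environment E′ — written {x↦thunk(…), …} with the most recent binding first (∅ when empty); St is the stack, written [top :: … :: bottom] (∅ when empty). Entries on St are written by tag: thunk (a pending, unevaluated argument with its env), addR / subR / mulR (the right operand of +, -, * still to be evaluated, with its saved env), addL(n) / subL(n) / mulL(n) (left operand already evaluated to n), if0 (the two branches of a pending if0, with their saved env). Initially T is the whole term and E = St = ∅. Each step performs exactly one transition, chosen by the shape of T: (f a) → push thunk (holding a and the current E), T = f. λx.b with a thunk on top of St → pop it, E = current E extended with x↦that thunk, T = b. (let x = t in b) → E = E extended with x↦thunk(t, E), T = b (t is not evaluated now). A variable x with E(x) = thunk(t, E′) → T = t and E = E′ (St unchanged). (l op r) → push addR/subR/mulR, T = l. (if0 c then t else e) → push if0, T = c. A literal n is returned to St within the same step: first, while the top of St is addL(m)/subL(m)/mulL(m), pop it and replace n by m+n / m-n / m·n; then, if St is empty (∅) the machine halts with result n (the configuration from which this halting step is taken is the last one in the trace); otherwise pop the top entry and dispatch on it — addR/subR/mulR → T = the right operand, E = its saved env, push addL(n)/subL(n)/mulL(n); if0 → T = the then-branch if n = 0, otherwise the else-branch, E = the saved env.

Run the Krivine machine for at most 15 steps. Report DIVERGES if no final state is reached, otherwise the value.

Answer: 72

Machine steps:
[0] ⟨T=((λp. (9 * (8 - (let v = 1 in 0)))) ((λw. ((λu. (u * u)) (w + w))) 0)); E=∅; St=∅⟩
[1] ⟨T=(λp. (9 * (8 - (let v = 1 in 0)))); E=∅; St=[thunk]⟩
[2] ⟨T=(9 * (8 - (let v = 1 in 0))); E={p↦thunk(((λw. ((λu. (u * u)) (w + w))) 0), ∅)}; St=∅⟩
[3] ⟨T=9; E={p↦thunk(((λw. ((λu. (u * u)) (w + w))) 0), ∅)}; St=[mulR]⟩
[4] ⟨T=(8 - (let v = 1 in 0)); E={p↦thunk(((λw. ((λu. (u * u)) (w + w))) 0), ∅)}; St=[mulL(9)]⟩
[5] ⟨T=8; E={p↦thunk(((λw. ((λu. (u * u)) (w + w))) 0), ∅)}; St=[subR :: mulL(9)]⟩
[6] ⟨T=(let v = 1 in 0); E={p↦thunk(((λw. ((λu. (u * u)) (w + w))) 0), ∅)}; St=[subL(8) :: mulL(9)]⟩
[7] ⟨T=0; E={v↦thunk(1, {p↦thunk(((λw. ((λu. (u * u)) (w + w))) 0), ∅)}), p↦thunk(((λw. ((λu. (u * u)) (w + w))) 0), ∅)}; St=[subL(8) :: mulL(9)]⟩
→ final value 72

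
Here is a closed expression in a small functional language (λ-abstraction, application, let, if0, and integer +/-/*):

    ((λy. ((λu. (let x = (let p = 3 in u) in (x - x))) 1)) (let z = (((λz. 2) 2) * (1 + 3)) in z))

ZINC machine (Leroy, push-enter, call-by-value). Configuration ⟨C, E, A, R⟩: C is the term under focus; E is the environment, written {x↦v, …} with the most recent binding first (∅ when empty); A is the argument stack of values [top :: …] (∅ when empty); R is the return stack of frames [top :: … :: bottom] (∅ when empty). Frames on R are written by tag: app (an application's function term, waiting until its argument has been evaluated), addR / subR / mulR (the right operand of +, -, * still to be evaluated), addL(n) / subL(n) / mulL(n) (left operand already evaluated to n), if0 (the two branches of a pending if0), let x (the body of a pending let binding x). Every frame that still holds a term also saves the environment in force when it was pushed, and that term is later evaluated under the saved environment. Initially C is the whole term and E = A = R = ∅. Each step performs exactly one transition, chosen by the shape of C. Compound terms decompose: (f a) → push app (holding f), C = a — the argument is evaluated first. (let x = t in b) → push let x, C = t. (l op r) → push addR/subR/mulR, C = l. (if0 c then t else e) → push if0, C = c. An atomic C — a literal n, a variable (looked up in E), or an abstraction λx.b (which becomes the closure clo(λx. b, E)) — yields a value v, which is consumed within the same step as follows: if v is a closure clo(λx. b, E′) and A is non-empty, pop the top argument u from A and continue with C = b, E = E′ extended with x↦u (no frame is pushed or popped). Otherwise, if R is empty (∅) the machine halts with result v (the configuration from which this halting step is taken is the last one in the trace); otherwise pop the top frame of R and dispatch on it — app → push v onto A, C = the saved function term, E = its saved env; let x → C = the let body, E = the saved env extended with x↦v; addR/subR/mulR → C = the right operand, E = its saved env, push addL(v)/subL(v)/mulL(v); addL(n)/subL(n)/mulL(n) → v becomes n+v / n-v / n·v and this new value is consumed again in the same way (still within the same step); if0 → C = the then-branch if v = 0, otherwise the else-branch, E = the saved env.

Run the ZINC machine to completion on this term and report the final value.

[0] [C=((λy. ((λu. (let x = (let p = 3 in u) in (x - x))) 1)) (let z = (((λz. 2) 2) * (1 + 3)) in z)) | E=∅ | A=∅ | R=∅]
[1] [C=(let z = (((λz. 2) 2) * (1 + 3)) in z) | E=∅ | A=∅ | R=[app]]
[2] [C=(((λz. 2) 2) * (1 + 3)) | E=∅ | A=∅ | R=[let z :: app]]
[3] [C=((λz. 2) 2) | E=∅ | A=∅ | R=[mulR :: let z :: app]]
[4] [C=2 | E=∅ | A=∅ | R=[app :: mulR :: let z :: app]]
[5] [C=(λz. 2) | E=∅ | A=[2] | R=[mulR :: let z :: app]]
[6] [C=2 | E={z↦2} | A=∅ | R=[mulR :: let z :: app]]
[7] [C=(1 + 3) | E=∅ | A=∅ | R=[mulL(2) :: let z :: app]]
[8] [C=1 | E=∅ | A=∅ | R=[addR :: mulL(2) :: let z :: app]]
[9] [C=3 | E=∅ | A=∅ | R=[addL(1) :: mulL(2) :: let z :: app]]
[10] [C=z | E={z↦8} | A=∅ | R=[app]]
[11] [C=(λy. ((λu. (let x = (let p = 3 in u) in (x - x))) 1)) | E=∅ | A=[8] | R=∅]
[12] [C=((λu. (let x = (let p = 3 in u) in (x - x))) 1) | E={y↦8} | A=∅ | R=∅]
[13] [C=1 | E={y↦8} | A=∅ | R=[app]]
[14] [C=(λu. (let x = (let p = 3 in u) in (x - x))) | E={y↦8} | A=[1] | R=∅]
[15] [C=(let x = (let p = 3 in u) in (x - x)) | E={u↦1, y↦8} | A=∅ | R=∅]
[16] [C=(let p = 3 in u) | E={u↦1, y↦8} | A=∅ | R=[let x]]
[17] [C=3 | E={u↦1, y↦8} | A=∅ | R=[let p :: let x]]
[18] [C=u | E={p↦3, u↦1, y↦8} | A=∅ | R=[let x]]
[19] [C=(x - x) | E={x↦1, u↦1, y↦8} | A=∅ | R=∅]
[20] [C=x | E={x↦1, u↦1, y↦8} | A=∅ | R=[subR]]
[21] [C=x | E={x↦1, u↦1, y↦8} | A=∅ | R=[subL(1)]]
→ final value 0

Answer: 0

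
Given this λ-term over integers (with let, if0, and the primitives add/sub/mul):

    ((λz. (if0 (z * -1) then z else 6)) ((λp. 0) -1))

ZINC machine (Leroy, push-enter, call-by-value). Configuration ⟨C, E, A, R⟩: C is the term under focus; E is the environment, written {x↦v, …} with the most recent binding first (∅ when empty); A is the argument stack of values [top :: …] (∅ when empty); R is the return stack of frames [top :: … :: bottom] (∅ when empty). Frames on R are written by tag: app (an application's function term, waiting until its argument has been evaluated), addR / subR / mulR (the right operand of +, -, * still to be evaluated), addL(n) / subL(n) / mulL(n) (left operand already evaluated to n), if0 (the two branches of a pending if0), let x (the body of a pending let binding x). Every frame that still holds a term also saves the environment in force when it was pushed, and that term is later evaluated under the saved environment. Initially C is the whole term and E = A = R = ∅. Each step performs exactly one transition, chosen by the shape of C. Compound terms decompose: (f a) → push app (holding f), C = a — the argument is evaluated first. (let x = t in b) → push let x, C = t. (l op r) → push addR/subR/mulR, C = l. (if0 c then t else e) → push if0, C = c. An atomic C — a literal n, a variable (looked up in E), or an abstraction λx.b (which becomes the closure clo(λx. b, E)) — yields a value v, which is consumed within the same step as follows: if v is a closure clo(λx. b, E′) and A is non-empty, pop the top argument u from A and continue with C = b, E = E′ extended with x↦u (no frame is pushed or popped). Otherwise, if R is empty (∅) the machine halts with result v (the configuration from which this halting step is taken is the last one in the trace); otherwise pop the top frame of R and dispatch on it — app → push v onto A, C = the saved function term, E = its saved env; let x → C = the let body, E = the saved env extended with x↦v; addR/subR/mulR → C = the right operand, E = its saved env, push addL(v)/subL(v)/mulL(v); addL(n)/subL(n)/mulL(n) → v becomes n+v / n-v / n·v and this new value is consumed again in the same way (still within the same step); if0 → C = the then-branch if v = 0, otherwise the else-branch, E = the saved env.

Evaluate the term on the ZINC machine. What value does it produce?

t=0: [C=((λz. (if0 (z * -1) then z else 6)) ((λp. 0) -1)) | E=∅ | A=∅ | R=∅]
t=1: [C=((λp. 0) -1) | E=∅ | A=∅ | R=[app]]
t=2: [C=-1 | E=∅ | A=∅ | R=[app :: app]]
t=3: [C=(λp. 0) | E=∅ | A=[-1] | R=[app]]
t=4: [C=0 | E={p↦-1} | A=∅ | R=[app]]
t=5: [C=(λz. (if0 (z * -1) then z else 6)) | E=∅ | A=[0] | R=∅]
t=6: [C=(if0 (z * -1) then z else 6) | E={z↦0} | A=∅ | R=∅]
t=7: [C=(z * -1) | E={z↦0} | A=∅ | R=[if0]]
t=8: [C=z | E={z↦0} | A=∅ | R=[mulR :: if0]]
t=9: [C=-1 | E={z↦0} | A=∅ | R=[mulL(0) :: if0]]
t=10: [C=z | E={z↦0} | A=∅ | R=∅]
→ final value 0

Answer: 0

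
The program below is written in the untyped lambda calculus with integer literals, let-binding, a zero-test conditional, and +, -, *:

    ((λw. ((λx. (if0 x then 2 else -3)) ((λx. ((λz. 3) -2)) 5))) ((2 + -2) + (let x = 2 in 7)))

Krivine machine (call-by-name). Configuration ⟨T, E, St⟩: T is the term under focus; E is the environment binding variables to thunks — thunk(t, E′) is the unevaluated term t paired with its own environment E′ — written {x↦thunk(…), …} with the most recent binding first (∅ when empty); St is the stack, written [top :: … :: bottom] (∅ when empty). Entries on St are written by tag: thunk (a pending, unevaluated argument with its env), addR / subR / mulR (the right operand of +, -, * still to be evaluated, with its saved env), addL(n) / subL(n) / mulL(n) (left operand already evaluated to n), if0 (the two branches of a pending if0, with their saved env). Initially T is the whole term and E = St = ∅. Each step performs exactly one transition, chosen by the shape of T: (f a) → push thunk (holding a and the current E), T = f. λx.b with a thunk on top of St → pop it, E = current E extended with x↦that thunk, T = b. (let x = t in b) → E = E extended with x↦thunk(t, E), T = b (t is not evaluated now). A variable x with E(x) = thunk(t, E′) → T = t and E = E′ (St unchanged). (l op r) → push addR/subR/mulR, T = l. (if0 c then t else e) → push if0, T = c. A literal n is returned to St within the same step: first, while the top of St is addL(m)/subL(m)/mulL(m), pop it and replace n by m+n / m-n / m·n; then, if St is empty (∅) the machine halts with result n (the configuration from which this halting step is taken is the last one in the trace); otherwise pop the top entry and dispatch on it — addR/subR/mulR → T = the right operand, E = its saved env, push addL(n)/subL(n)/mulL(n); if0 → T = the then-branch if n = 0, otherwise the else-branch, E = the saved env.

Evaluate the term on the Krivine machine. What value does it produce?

step 0: ⟨T=((λw. ((λx. (if0 x then 2 else -3)) ((λx. ((λz. 3) -2)) 5))) ((2 + -2) + (let x = 2 in 7))); E=∅; St=∅⟩
step 1: ⟨T=(λw. ((λx. (if0 x then 2 else -3)) ((λx. ((λz. 3) -2)) 5))); E=∅; St=[thunk]⟩
step 2: ⟨T=((λx. (if0 x then 2 else -3)) ((λx. ((λz. 3) -2)) 5)); E={w↦thunk(((2 + -2) + (let x = 2 in 7)), ∅)}; St=∅⟩
step 3: ⟨T=(λx. (if0 x then 2 else -3)); E={w↦thunk(((2 + -2) + (let x = 2 in 7)), ∅)}; St=[thunk]⟩
step 4: ⟨T=(if0 x then 2 else -3); E={x↦thunk(((λx. ((λz. 3) -2)) 5), {w↦thunk(((2 + -2) + (let x = 2 in 7)), ∅)}), w↦thunk(((2 + -2) + (let x = 2 in 7)), ∅)}; St=∅⟩
step 5: ⟨T=x; E={x↦thunk(((λx. ((λz. 3) -2)) 5), {w↦thunk(((2 + -2) + (let x = 2 in 7)), ∅)}), w↦thunk(((2 + -2) + (let x = 2 in 7)), ∅)}; St=[if0]⟩
step 6: ⟨T=((λx. ((λz. 3) -2)) 5); E={w↦thunk(((2 + -2) + (let x = 2 in 7)), ∅)}; St=[if0]⟩
step 7: ⟨T=(λx. ((λz. 3) -2)); E={w↦thunk(((2 + -2) + (let x = 2 in 7)), ∅)}; St=[thunk :: if0]⟩
step 8: ⟨T=((λz. 3) -2); E={x↦thunk(5, {w↦thunk(((2 + -2) + (let x = 2 in 7)), ∅)}), w↦thunk(((2 + -2) + (let x = 2 in 7)), ∅)}; St=[if0]⟩
step 9: ⟨T=(λz. 3); E={x↦thunk(5, {w↦thunk(((2 + -2) + (let x = 2 in 7)), ∅)}), w↦thunk(((2 + -2) + (let x = 2 in 7)), ∅)}; St=[thunk :: if0]⟩
step 10: ⟨T=3; E={z↦thunk(-2, {x↦thunk(5, {w↦thunk(((2 + -2) + (let x = 2 in 7)), ∅)}), w↦thunk(((2 + -2) + (let x = 2 in 7)), ∅)}), x↦thunk(5, {w↦thunk(((2 + -2) + (let x = 2 in 7)), ∅)}), w↦thunk(((2 + -2) + (let x = 2 in 7)), ∅)}; St=[if0]⟩
step 11: ⟨T=-3; E={x↦thunk(((λx. ((λz. 3) -2)) 5), {w↦thunk(((2 + -2) + (let x = 2 in 7)), ∅)}), w↦thunk(((2 + -2) + (let x = 2 in 7)), ∅)}; St=∅⟩
→ final value -3

Answer: -3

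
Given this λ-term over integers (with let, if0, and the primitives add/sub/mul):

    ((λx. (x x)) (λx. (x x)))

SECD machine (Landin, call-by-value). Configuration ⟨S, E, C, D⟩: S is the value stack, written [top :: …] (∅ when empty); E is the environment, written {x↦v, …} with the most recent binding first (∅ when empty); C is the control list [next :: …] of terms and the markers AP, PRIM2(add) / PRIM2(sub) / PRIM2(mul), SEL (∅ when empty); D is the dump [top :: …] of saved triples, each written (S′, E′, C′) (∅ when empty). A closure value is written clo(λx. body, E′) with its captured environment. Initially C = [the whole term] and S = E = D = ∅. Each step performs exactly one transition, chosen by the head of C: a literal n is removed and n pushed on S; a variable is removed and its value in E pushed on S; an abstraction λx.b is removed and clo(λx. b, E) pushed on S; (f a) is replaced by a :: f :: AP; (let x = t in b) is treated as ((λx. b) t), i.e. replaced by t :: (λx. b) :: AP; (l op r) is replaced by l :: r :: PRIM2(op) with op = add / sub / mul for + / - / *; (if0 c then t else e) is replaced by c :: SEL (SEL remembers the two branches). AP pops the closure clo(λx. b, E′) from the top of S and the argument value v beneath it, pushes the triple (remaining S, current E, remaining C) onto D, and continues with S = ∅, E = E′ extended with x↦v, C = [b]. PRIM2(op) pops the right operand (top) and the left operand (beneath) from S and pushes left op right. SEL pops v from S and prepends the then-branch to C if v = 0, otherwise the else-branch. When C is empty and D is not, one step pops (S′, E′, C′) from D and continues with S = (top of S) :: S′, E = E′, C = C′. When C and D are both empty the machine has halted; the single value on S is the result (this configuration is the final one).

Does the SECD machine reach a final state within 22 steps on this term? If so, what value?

Answer: DIVERGES (no final state within 22 steps)

Derivation:
[0] [S=∅ | E=∅ | C=[((λx. (x x)) (λx. (x x)))] | D=∅]
[1] [S=∅ | E=∅ | C=[(λx. (x x)) :: (λx. (x x)) :: AP] | D=∅]
[2] [S=[clo(λx. (x x), ∅)] | E=∅ | C=[(λx. (x x)) :: AP] | D=∅]
[3] [S=[clo(λx. (x x), ∅) :: clo(λx. (x x), ∅)] | E=∅ | C=[AP] | D=∅]
[4] [S=∅ | E={x↦clo(λx. (x x), ∅)} | C=[(x x)] | D=[(∅, ∅, ∅)]]
[5] [S=∅ | E={x↦clo(λx. (x x), ∅)} | C=[x :: x :: AP] | D=[(∅, ∅, ∅)]]
[6] [S=[clo(λx. (x x), ∅)] | E={x↦clo(λx. (x x), ∅)} | C=[x :: AP] | D=[(∅, ∅, ∅)]]
[7] [S=[clo(λx. (x x), ∅) :: clo(λx. (x x), ∅)] | E={x↦clo(λx. (x x), ∅)} | C=[AP] | D=[(∅, ∅, ∅)]]
[8] [S=∅ | E={x↦clo(λx. (x x), ∅)} | C=[(x x)] | D=[(∅, {x↦clo(λx. (x x), ∅)}, ∅) :: (∅, ∅, ∅)]]
[9] [S=∅ | E={x↦clo(λx. (x x), ∅)} | C=[x :: x :: AP] | D=[(∅, {x↦clo(λx. (x x), ∅)}, ∅) :: (∅, ∅, ∅)]]
[10] [S=[clo(λx. (x x), ∅)] | E={x↦clo(λx. (x x), ∅)} | C=[x :: AP] | D=[(∅, {x↦clo(λx. (x x), ∅)}, ∅) :: (∅, ∅, ∅)]]
[11] [S=[clo(λx. (x x), ∅) :: clo(λx. (x x), ∅)] | E={x↦clo(λx. (x x), ∅)} | C=[AP] | D=[(∅, {x↦clo(λx. (x x), ∅)}, ∅) :: (∅, ∅, ∅)]]
[12] [S=∅ | E={x↦clo(λx. (x x), ∅)} | C=[(x x)] | D=[(∅, {x↦clo(λx. (x x), ∅)}, ∅) :: (∅, {x↦clo(λx. (x x), ∅)}, ∅) :: (∅, ∅, ∅)]]
[13] [S=∅ | E={x↦clo(λx. (x x), ∅)} | C=[x :: x :: AP] | D=[(∅, {x↦clo(λx. (x x), ∅)}, ∅) :: (∅, {x↦clo(λx. (x x), ∅)}, ∅) :: (∅, ∅, ∅)]]
[14] [S=[clo(λx. (x x), ∅)] | E={x↦clo(λx. (x x), ∅)} | C=[x :: AP] | D=[(∅, {x↦clo(λx. (x x), ∅)}, ∅) :: (∅, {x↦clo(λx. (x x), ∅)}, ∅) :: (∅, ∅, ∅)]]
[15] [S=[clo(λx. (x x), ∅) :: clo(λx. (x x), ∅)] | E={x↦clo(λx. (x x), ∅)} | C=[AP] | D=[(∅, {x↦clo(λx. (x x), ∅)}, ∅) :: (∅, {x↦clo(λx. (x x), ∅)}, ∅) :: (∅, ∅, ∅)]]
[16] [S=∅ | E={x↦clo(λx. (x x), ∅)} | C=[(x x)] | D=[(∅, {x↦clo(λx. (x x), ∅)}, ∅) :: (∅, {x↦clo(λx. (x x), ∅)}, ∅) :: (∅, {x↦clo(λx. (x x), ∅)}, ∅) :: (∅, ∅, ∅)]]
[17] [S=∅ | E={x↦clo(λx. (x x), ∅)} | C=[x :: x :: AP] | D=[(∅, {x↦clo(λx. (x x), ∅)}, ∅) :: (∅, {x↦clo(λx. (x x), ∅)}, ∅) :: (∅, {x↦clo(λx. (x x), ∅)}, ∅) :: (∅, ∅, ∅)]]
[18] [S=[clo(λx. (x x), ∅)] | E={x↦clo(λx. (x x), ∅)} | C=[x :: AP] | D=[(∅, {x↦clo(λx. (x x), ∅)}, ∅) :: (∅, {x↦clo(λx. (x x), ∅)}, ∅) :: (∅, {x↦clo(λx. (x x), ∅)}, ∅) :: (∅, ∅, ∅)]]
[19] [S=[clo(λx. (x x), ∅) :: clo(λx. (x x), ∅)] | E={x↦clo(λx. (x x), ∅)} | C=[AP] | D=[(∅, {x↦clo(λx. (x x), ∅)}, ∅) :: (∅, {x↦clo(λx. (x x), ∅)}, ∅) :: (∅, {x↦clo(λx. (x x), ∅)}, ∅) :: (∅, ∅, ∅)]]
[20] [S=∅ | E={x↦clo(λx. (x x), ∅)} | C=[(x x)] | D=[(∅, {x↦clo(λx. (x x), ∅)}, ∅) :: (∅, {x↦clo(λx. (x x), ∅)}, ∅) :: (∅, {x↦clo(λx. (x x), ∅)}, ∅) :: (∅, {x↦clo(λx. (x x), ∅)}, ∅) :: (∅, ∅, ∅)]]
[21] [S=∅ | E={x↦clo(λx. (x x), ∅)} | C=[x :: x :: AP] | D=[(∅, {x↦clo(λx. (x x), ∅)}, ∅) :: (∅, {x↦clo(λx. (x x), ∅)}, ∅) :: (∅, {x↦clo(λx. (x x), ∅)}, ∅) :: (∅, {x↦clo(λx. (x x), ∅)}, ∅) :: (∅, ∅, ∅)]]
[22] [S=[clo(λx. (x x), ∅)] | E={x↦clo(λx. (x x), ∅)} | C=[x :: AP] | D=[(∅, {x↦clo(λx. (x x), ∅)}, ∅) :: (∅, {x↦clo(λx. (x x), ∅)}, ∅) :: (∅, {x↦clo(λx. (x x), ∅)}, ∅) :: (∅, {x↦clo(λx. (x x), ∅)}, ∅) :: (∅, ∅, ∅)]]
→ 22 transitions taken and the configuration is still not final: no result within 22 steps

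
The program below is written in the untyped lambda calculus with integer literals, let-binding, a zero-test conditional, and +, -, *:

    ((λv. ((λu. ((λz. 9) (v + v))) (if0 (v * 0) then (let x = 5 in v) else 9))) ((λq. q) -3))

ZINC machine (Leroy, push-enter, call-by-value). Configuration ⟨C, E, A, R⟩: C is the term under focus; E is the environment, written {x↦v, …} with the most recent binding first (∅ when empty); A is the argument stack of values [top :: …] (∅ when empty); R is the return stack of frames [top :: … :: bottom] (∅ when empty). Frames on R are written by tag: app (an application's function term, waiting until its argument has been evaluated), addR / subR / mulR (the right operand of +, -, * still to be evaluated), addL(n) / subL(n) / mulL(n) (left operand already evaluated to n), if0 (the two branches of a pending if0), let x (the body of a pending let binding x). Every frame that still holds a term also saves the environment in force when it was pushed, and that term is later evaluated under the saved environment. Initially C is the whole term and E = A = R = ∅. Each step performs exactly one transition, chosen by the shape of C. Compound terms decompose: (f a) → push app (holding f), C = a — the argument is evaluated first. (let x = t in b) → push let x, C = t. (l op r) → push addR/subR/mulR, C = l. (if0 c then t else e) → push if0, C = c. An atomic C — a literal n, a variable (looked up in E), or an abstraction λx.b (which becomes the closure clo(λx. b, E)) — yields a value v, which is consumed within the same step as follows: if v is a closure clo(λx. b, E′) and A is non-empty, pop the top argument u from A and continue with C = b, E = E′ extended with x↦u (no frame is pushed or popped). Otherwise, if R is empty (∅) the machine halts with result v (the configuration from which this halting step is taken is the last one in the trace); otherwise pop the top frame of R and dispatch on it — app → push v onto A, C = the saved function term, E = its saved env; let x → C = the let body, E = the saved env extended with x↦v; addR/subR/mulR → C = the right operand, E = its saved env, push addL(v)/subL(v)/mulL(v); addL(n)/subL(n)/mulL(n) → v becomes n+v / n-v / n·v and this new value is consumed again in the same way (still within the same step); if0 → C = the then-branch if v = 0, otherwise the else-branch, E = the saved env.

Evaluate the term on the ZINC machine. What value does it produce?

step 0: <C=((λv. ((λu. ((λz. 9) (v + v))) (if0 (v * 0) then (let x = 5 in v) else 9))) ((λq. q) -3)), E=∅, A=∅, R=∅>
step 1: <C=((λq. q) -3), E=∅, A=∅, R=[app]>
step 2: <C=-3, E=∅, A=∅, R=[app :: app]>
step 3: <C=(λq. q), E=∅, A=[-3], R=[app]>
step 4: <C=q, E={q↦-3}, A=∅, R=[app]>
step 5: <C=(λv. ((λu. ((λz. 9) (v + v))) (if0 (v * 0) then (let x = 5 in v) else 9))), E=∅, A=[-3], R=∅>
step 6: <C=((λu. ((λz. 9) (v + v))) (if0 (v * 0) then (let x = 5 in v) else 9)), E={v↦-3}, A=∅, R=∅>
step 7: <C=(if0 (v * 0) then (let x = 5 in v) else 9), E={v↦-3}, A=∅, R=[app]>
step 8: <C=(v * 0), E={v↦-3}, A=∅, R=[if0 :: app]>
step 9: <C=v, E={v↦-3}, A=∅, R=[mulR :: if0 :: app]>
step 10: <C=0, E={v↦-3}, A=∅, R=[mulL(-3) :: if0 :: app]>
step 11: <C=(let x = 5 in v), E={v↦-3}, A=∅, R=[app]>
step 12: <C=5, E={v↦-3}, A=∅, R=[let x :: app]>
step 13: <C=v, E={x↦5, v↦-3}, A=∅, R=[app]>
step 14: <C=(λu. ((λz. 9) (v + v))), E={v↦-3}, A=[-3], R=∅>
step 15: <C=((λz. 9) (v + v)), E={u↦-3, v↦-3}, A=∅, R=∅>
step 16: <C=(v + v), E={u↦-3, v↦-3}, A=∅, R=[app]>
step 17: <C=v, E={u↦-3, v↦-3}, A=∅, R=[addR :: app]>
step 18: <C=v, E={u↦-3, v↦-3}, A=∅, R=[addL(-3) :: app]>
step 19: <C=(λz. 9), E={u↦-3, v↦-3}, A=[-6], R=∅>
step 20: <C=9, E={z↦-6, u↦-3, v↦-3}, A=∅, R=∅>
→ final value 9

Answer: 9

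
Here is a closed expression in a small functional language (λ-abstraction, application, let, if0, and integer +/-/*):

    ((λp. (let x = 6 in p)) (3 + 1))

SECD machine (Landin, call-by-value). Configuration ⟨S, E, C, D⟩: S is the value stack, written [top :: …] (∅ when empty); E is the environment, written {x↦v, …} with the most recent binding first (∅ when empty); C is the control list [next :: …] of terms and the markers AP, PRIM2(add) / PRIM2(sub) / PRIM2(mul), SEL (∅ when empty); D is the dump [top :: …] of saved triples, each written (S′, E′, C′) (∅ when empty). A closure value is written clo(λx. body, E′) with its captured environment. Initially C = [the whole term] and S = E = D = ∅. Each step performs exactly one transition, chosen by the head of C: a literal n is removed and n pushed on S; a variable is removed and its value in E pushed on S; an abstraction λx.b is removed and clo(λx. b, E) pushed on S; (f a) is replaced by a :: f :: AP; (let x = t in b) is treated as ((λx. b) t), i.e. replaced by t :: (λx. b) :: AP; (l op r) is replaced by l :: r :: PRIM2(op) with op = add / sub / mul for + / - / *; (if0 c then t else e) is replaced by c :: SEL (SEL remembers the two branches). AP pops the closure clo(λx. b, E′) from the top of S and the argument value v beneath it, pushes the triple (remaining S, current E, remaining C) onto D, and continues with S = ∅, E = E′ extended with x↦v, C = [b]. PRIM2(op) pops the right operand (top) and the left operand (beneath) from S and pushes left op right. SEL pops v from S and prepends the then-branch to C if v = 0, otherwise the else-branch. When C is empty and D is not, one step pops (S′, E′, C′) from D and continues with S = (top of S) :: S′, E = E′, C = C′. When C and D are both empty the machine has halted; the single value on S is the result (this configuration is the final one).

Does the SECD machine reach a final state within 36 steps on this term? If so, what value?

Answer: 4

Derivation:
step 0: [S=∅ | E=∅ | C=[((λp. (let x = 6 in p)) (3 + 1))] | D=∅]
step 1: [S=∅ | E=∅ | C=[(3 + 1) :: (λp. (let x = 6 in p)) :: AP] | D=∅]
step 2: [S=∅ | E=∅ | C=[3 :: 1 :: PRIM2(add) :: (λp. (let x = 6 in p)) :: AP] | D=∅]
step 3: [S=[3] | E=∅ | C=[1 :: PRIM2(add) :: (λp. (let x = 6 in p)) :: AP] | D=∅]
step 4: [S=[1 :: 3] | E=∅ | C=[PRIM2(add) :: (λp. (let x = 6 in p)) :: AP] | D=∅]
step 5: [S=[4] | E=∅ | C=[(λp. (let x = 6 in p)) :: AP] | D=∅]
step 6: [S=[clo(λp. (let x = 6 in p), ∅) :: 4] | E=∅ | C=[AP] | D=∅]
step 7: [S=∅ | E={p↦4} | C=[(let x = 6 in p)] | D=[(∅, ∅, ∅)]]
step 8: [S=∅ | E={p↦4} | C=[6 :: (λx. p) :: AP] | D=[(∅, ∅, ∅)]]
step 9: [S=[6] | E={p↦4} | C=[(λx. p) :: AP] | D=[(∅, ∅, ∅)]]
step 10: [S=[clo(λx. p, {p↦4}) :: 6] | E={p↦4} | C=[AP] | D=[(∅, ∅, ∅)]]
step 11: [S=∅ | E={x↦6, p↦4} | C=[p] | D=[(∅, {p↦4}, ∅) :: (∅, ∅, ∅)]]
step 12: [S=[4] | E={x↦6, p↦4} | C=∅ | D=[(∅, {p↦4}, ∅) :: (∅, ∅, ∅)]]
step 13: [S=[4] | E={p↦4} | C=∅ | D=[(∅, ∅, ∅)]]
step 14: [S=[4] | E=∅ | C=∅ | D=∅]
→ final value 4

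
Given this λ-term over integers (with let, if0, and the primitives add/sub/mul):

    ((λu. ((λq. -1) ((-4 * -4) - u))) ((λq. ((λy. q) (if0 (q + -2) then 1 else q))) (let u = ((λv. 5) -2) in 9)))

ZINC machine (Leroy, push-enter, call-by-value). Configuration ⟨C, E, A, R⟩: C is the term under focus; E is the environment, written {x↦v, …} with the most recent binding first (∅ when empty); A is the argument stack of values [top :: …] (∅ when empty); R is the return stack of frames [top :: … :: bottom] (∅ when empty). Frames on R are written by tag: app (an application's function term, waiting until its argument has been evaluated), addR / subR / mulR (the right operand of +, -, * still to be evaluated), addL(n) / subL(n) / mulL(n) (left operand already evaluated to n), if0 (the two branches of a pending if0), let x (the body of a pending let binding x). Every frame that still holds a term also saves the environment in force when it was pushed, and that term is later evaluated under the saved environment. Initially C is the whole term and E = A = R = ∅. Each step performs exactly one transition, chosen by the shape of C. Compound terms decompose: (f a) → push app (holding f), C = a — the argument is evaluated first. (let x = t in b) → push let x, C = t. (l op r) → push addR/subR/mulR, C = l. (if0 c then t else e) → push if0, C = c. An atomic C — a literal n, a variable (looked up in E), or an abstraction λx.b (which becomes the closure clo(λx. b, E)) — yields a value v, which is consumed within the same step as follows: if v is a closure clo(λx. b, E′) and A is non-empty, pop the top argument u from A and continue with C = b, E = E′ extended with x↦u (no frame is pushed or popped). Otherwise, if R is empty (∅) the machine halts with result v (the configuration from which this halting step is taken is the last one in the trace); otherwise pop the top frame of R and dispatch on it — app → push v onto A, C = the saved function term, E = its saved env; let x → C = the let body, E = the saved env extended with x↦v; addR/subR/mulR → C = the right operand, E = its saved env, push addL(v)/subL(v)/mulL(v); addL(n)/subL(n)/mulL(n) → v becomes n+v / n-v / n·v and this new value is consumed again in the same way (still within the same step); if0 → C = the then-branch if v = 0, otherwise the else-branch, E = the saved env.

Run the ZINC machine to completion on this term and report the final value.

Answer: -1

Machine steps:
step 0: [C=((λu. ((λq. -1) ((-4 * -4) - u))) ((λq. ((λy. q) (if0 (q + -2) then 1 else q))) (let u = ((λv. 5) -2) in 9))) | E=∅ | A=∅ | R=∅]
step 1: [C=((λq. ((λy. q) (if0 (q + -2) then 1 else q))) (let u = ((λv. 5) -2) in 9)) | E=∅ | A=∅ | R=[app]]
step 2: [C=(let u = ((λv. 5) -2) in 9) | E=∅ | A=∅ | R=[app :: app]]
step 3: [C=((λv. 5) -2) | E=∅ | A=∅ | R=[let u :: app :: app]]
step 4: [C=-2 | E=∅ | A=∅ | R=[app :: let u :: app :: app]]
step 5: [C=(λv. 5) | E=∅ | A=[-2] | R=[let u :: app :: app]]
step 6: [C=5 | E={v↦-2} | A=∅ | R=[let u :: app :: app]]
step 7: [C=9 | E={u↦5} | A=∅ | R=[app :: app]]
step 8: [C=(λq. ((λy. q) (if0 (q + -2) then 1 else q))) | E=∅ | A=[9] | R=[app]]
step 9: [C=((λy. q) (if0 (q + -2) then 1 else q)) | E={q↦9} | A=∅ | R=[app]]
step 10: [C=(if0 (q + -2) then 1 else q) | E={q↦9} | A=∅ | R=[app :: app]]
step 11: [C=(q + -2) | E={q↦9} | A=∅ | R=[if0 :: app :: app]]
step 12: [C=q | E={q↦9} | A=∅ | R=[addR :: if0 :: app :: app]]
step 13: [C=-2 | E={q↦9} | A=∅ | R=[addL(9) :: if0 :: app :: app]]
step 14: [C=q | E={q↦9} | A=∅ | R=[app :: app]]
step 15: [C=(λy. q) | E={q↦9} | A=[9] | R=[app]]
step 16: [C=q | E={y↦9, q↦9} | A=∅ | R=[app]]
step 17: [C=(λu. ((λq. -1) ((-4 * -4) - u))) | E=∅ | A=[9] | R=∅]
step 18: [C=((λq. -1) ((-4 * -4) - u)) | E={u↦9} | A=∅ | R=∅]
step 19: [C=((-4 * -4) - u) | E={u↦9} | A=∅ | R=[app]]
step 20: [C=(-4 * -4) | E={u↦9} | A=∅ | R=[subR :: app]]
step 21: [C=-4 | E={u↦9} | A=∅ | R=[mulR :: subR :: app]]
step 22: [C=-4 | E={u↦9} | A=∅ | R=[mulL(-4) :: subR :: app]]
step 23: [C=u | E={u↦9} | A=∅ | R=[subL(16) :: app]]
step 24: [C=(λq. -1) | E={u↦9} | A=[7] | R=∅]
step 25: [C=-1 | E={q↦7, u↦9} | A=∅ | R=∅]
→ final value -1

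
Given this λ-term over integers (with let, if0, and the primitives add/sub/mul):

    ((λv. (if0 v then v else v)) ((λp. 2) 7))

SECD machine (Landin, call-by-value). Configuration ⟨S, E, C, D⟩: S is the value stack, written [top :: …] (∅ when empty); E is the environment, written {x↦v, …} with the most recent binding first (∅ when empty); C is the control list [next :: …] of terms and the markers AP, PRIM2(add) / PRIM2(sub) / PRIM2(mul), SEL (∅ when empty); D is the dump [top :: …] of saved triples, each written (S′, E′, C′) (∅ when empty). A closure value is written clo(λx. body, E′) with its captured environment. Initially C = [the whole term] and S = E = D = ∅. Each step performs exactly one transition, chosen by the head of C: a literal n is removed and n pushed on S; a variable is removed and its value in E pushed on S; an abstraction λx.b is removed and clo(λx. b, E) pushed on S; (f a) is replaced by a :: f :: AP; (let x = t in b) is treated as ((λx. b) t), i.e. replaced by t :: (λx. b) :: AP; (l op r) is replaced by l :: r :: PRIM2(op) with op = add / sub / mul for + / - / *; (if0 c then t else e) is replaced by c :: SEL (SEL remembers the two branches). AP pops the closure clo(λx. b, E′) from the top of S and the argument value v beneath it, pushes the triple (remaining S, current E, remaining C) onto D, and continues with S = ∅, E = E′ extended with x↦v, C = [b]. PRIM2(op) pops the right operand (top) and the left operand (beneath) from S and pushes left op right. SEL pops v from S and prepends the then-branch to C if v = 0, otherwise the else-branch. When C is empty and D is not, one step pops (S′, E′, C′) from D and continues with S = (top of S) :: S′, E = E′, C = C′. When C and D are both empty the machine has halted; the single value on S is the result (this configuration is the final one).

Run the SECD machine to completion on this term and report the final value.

Answer: 2

Machine steps:
t=0: <S=∅, E=∅, C=[((λv. (if0 v then v else v)) ((λp. 2) 7))], D=∅>
t=1: <S=∅, E=∅, C=[((λp. 2) 7) :: (λv. (if0 v then v else v)) :: AP], D=∅>
t=2: <S=∅, E=∅, C=[7 :: (λp. 2) :: AP :: (λv. (if0 v then v else v)) :: AP], D=∅>
t=3: <S=[7], E=∅, C=[(λp. 2) :: AP :: (λv. (if0 v then v else v)) :: AP], D=∅>
t=4: <S=[clo(λp. 2, ∅) :: 7], E=∅, C=[AP :: (λv. (if0 v then v else v)) :: AP], D=∅>
t=5: <S=∅, E={p↦7}, C=[2], D=[(∅, ∅, [(λv. (if0 v then v else v)) :: AP])]>
t=6: <S=[2], E={p↦7}, C=∅, D=[(∅, ∅, [(λv. (if0 v then v else v)) :: AP])]>
t=7: <S=[2], E=∅, C=[(λv. (if0 v then v else v)) :: AP], D=∅>
t=8: <S=[clo(λv. (if0 v then v else v), ∅) :: 2], E=∅, C=[AP], D=∅>
t=9: <S=∅, E={v↦2}, C=[(if0 v then v else v)], D=[(∅, ∅, ∅)]>
t=10: <S=∅, E={v↦2}, C=[v :: SEL], D=[(∅, ∅, ∅)]>
t=11: <S=[2], E={v↦2}, C=[SEL], D=[(∅, ∅, ∅)]>
t=12: <S=∅, E={v↦2}, C=[v], D=[(∅, ∅, ∅)]>
t=13: <S=[2], E={v↦2}, C=∅, D=[(∅, ∅, ∅)]>
t=14: <S=[2], E=∅, C=∅, D=∅>
→ final value 2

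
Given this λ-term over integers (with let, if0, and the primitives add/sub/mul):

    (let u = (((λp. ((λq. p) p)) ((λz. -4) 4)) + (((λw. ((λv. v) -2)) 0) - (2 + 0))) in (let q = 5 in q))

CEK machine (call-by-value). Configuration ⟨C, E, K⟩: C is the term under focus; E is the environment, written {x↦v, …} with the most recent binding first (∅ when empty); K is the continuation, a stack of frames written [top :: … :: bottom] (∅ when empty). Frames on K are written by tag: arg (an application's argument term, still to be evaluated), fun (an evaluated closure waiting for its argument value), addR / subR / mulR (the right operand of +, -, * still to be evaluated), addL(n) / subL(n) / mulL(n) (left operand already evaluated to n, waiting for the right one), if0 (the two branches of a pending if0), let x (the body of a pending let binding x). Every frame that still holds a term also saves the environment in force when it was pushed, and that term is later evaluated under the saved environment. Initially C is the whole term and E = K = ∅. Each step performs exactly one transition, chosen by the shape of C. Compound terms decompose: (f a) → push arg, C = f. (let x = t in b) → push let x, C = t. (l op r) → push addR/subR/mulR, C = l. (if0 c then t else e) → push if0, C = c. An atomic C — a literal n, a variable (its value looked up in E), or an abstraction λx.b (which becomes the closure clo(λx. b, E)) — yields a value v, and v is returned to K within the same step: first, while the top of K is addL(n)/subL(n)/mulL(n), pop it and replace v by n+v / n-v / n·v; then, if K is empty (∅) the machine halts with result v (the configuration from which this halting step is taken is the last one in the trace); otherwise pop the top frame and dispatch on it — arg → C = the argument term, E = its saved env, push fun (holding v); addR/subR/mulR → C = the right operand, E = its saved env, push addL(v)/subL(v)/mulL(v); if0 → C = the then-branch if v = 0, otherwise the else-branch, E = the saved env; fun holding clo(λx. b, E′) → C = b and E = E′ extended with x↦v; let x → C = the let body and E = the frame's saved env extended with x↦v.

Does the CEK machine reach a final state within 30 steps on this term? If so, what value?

t=0: <C=(let u = (((λp. ((λq. p) p)) ((λz. -4) 4)) + (((λw. ((λv. v) -2)) 0) - (2 + 0))) in (let q = 5 in q)), E=∅, K=∅>
t=1: <C=(((λp. ((λq. p) p)) ((λz. -4) 4)) + (((λw. ((λv. v) -2)) 0) - (2 + 0))), E=∅, K=[let u]>
t=2: <C=((λp. ((λq. p) p)) ((λz. -4) 4)), E=∅, K=[addR :: let u]>
t=3: <C=(λp. ((λq. p) p)), E=∅, K=[arg :: addR :: let u]>
t=4: <C=((λz. -4) 4), E=∅, K=[fun :: addR :: let u]>
t=5: <C=(λz. -4), E=∅, K=[arg :: fun :: addR :: let u]>
t=6: <C=4, E=∅, K=[fun :: fun :: addR :: let u]>
t=7: <C=-4, E={z↦4}, K=[fun :: addR :: let u]>
t=8: <C=((λq. p) p), E={p↦-4}, K=[addR :: let u]>
t=9: <C=(λq. p), E={p↦-4}, K=[arg :: addR :: let u]>
t=10: <C=p, E={p↦-4}, K=[fun :: addR :: let u]>
t=11: <C=p, E={q↦-4, p↦-4}, K=[addR :: let u]>
t=12: <C=(((λw. ((λv. v) -2)) 0) - (2 + 0)), E=∅, K=[addL(-4) :: let u]>
t=13: <C=((λw. ((λv. v) -2)) 0), E=∅, K=[subR :: addL(-4) :: let u]>
t=14: <C=(λw. ((λv. v) -2)), E=∅, K=[arg :: subR :: addL(-4) :: let u]>
t=15: <C=0, E=∅, K=[fun :: subR :: addL(-4) :: let u]>
t=16: <C=((λv. v) -2), E={w↦0}, K=[subR :: addL(-4) :: let u]>
t=17: <C=(λv. v), E={w↦0}, K=[arg :: subR :: addL(-4) :: let u]>
t=18: <C=-2, E={w↦0}, K=[fun :: subR :: addL(-4) :: let u]>
t=19: <C=v, E={v↦-2, w↦0}, K=[subR :: addL(-4) :: let u]>
t=20: <C=(2 + 0), E=∅, K=[subL(-2) :: addL(-4) :: let u]>
t=21: <C=2, E=∅, K=[addR :: subL(-2) :: addL(-4) :: let u]>
t=22: <C=0, E=∅, K=[addL(2) :: subL(-2) :: addL(-4) :: let u]>
t=23: <C=(let q = 5 in q), E={u↦-8}, K=∅>
t=24: <C=5, E={u↦-8}, K=[let q]>
t=25: <C=q, E={q↦5, u↦-8}, K=∅>
→ final value 5

Answer: 5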